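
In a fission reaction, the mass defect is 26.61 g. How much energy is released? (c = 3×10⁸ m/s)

Convert mass defect: Δm = 26.61 g = 0.02661 kg
E = Δm·c² = 0.02661 × (3×10⁸)²
= 0.02661 × 9×10¹⁶ = 2.395×10¹⁵ J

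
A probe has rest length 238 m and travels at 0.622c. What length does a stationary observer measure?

Proper length L₀ = 238 m
γ = 1/√(1 - 0.622²) = 1.277
L = L₀/γ = 238/1.277 = 186.4 m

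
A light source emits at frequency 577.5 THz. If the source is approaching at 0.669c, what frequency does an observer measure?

β = v/c = 0.669
(1+β)/(1-β) = 1.669/0.331 = 5.0423
Doppler factor = √(5.0423) = 2.246
f_obs = 577.5 × 2.246 = 1297 THz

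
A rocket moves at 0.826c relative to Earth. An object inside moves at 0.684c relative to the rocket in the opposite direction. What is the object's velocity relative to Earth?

Object's velocity in rocket frame is u' = -0.684c
u = (u' + v)/(1 + u'v/c²) = (v - 0.684)/(1 - 0.684·v/c²)
Numerator: 0.826 - 0.684 = 0.142
Denominator: 1 - 0.564984 = 0.435016
u = 0.142/0.435016 = 0.3264c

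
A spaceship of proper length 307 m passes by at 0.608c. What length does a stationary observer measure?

Proper length L₀ = 307 m
γ = 1/√(1 - 0.608²) = 1.260
L = L₀/γ = 307/1.260 = 243.7 m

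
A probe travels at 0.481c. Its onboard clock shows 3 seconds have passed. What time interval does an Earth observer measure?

Proper time Δt₀ = 3 seconds
γ = 1/√(1 - 0.481²) = 1.1406
Δt = γΔt₀ = 1.1406 × 3 = 3.422 seconds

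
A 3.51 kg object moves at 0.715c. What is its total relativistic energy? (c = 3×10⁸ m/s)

γ = 1/√(1 - 0.715²) = 1.4304
mc² = 3.51 × (3×10⁸)² = 3.159×10¹⁷ J
E = γmc² = 1.4304 × 3.159×10¹⁷ = 4.519×10¹⁷ J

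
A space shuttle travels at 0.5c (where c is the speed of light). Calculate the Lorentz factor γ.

v/c = 0.5, so (v/c)² = 0.25
1 - (v/c)² = 0.75
γ = 1/√(0.75) = 1.155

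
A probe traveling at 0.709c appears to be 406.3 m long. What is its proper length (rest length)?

Contracted length L = 406.3 m
γ = 1/√(1 - 0.709²) = 1.418
L₀ = γL = 1.418 × 406.3 = 576.1 m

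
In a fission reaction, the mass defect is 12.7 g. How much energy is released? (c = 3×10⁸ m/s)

Convert mass defect: Δm = 12.7 g = 0.0127 kg
E = Δm·c² = 0.0127 × (3×10⁸)²
= 0.0127 × 9×10¹⁶ = 1.143×10¹⁵ J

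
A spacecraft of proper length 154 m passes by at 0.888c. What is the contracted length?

Proper length L₀ = 154 m
γ = 1/√(1 - 0.888²) = 2.17465
L = L₀/γ = 154/2.17465 = 70.82 m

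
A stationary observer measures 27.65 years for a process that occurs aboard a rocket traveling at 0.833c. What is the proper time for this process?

Dilated time Δt = 27.65 years
γ = 1/√(1 - 0.833²) = 1.807
Δt₀ = Δt/γ = 27.65/1.807 = 15.30 years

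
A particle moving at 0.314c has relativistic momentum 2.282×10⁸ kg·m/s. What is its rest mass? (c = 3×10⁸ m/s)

γ = 1/√(1 - 0.314²) = 1.0533
v = 0.314 × 3×10⁸ = 9.420×10⁷ m/s
m = p/(γv) = 2.282×10⁸/(1.0533 × 9.420×10⁷) = 2.300 kg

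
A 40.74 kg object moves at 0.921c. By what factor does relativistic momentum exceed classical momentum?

p_rel = γmv, p_class = mv
Ratio = γ = 1/√(1 - 0.921²) = 2.567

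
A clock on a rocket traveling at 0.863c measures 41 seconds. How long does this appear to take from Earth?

Proper time Δt₀ = 41 seconds
γ = 1/√(1 - 0.863²) = 1.9794
Δt = γΔt₀ = 1.9794 × 41 = 81.16 seconds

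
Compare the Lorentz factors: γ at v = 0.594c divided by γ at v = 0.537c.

γ₁ = 1/√(1 - 0.594²) = 1.243
γ₂ = 1/√(1 - 0.537²) = 1.185
γ₁/γ₂ = 1.243/1.185 = 1.049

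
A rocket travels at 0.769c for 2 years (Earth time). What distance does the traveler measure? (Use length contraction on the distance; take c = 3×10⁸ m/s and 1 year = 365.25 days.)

Earth distance: d = v × t = 0.769c × 2 yr = 1.4561×10¹⁶ m
γ = 1.5643
d' = d/γ = 1.4561×10¹⁶/1.5643 = 9.308×10¹⁵ m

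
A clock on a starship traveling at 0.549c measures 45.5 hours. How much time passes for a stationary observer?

Proper time Δt₀ = 45.5 hours
γ = 1/√(1 - 0.549²) = 1.1964
Δt = γΔt₀ = 1.1964 × 45.5 = 54.44 hours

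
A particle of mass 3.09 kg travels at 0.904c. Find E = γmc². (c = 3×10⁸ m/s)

γ = 1/√(1 - 0.904²) = 2.339
mc² = 3.09 × (3×10⁸)² = 2.781×10¹⁷ J
E = γmc² = 2.339 × 2.781×10¹⁷ = 6.505×10¹⁷ J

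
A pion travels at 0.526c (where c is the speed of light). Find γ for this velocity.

v/c = 0.526, so (v/c)² = 0.276676
1 - (v/c)² = 0.723324
γ = 1/√(0.723324) = 1.176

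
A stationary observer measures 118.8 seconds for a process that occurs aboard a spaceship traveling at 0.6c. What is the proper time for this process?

Dilated time Δt = 118.8 seconds
γ = 1/√(1 - 0.6²) = 1.250
Δt₀ = Δt/γ = 118.8/1.250 = 95.04 seconds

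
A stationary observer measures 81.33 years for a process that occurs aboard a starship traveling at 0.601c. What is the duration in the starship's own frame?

Dilated time Δt = 81.33 years
γ = 1/√(1 - 0.601²) = 1.2512
Δt₀ = Δt/γ = 81.33/1.2512 = 65.00 years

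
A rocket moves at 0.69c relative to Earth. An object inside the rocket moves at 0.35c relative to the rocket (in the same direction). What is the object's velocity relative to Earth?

u = (u' + v)/(1 + u'v/c²)
Numerator: 0.35 + 0.69 = 1.04
Denominator: 1 + 0.2415 = 1.2415
u = 1.04/1.2415 = 0.8377c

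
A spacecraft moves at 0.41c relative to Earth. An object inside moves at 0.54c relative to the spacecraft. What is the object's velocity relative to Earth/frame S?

u = (u' + v)/(1 + u'v/c²)
Numerator: 0.54 + 0.41 = 0.95
Denominator: 1 + 0.2214 = 1.2214
u = 0.95/1.2214 = 0.7778c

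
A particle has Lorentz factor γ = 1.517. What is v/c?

From γ = 1/√(1 - v²/c²):
1/γ² = 1/1.517² = 0.4345
v²/c² = 1 - 0.4345 = 0.5655
v/c = √(0.5655) = 0.7520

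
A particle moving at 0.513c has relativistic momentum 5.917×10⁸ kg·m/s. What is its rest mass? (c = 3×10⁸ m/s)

γ = 1/√(1 - 0.513²) = 1.165
v = 0.513 × 3×10⁸ = 1.539×10⁸ m/s
m = p/(γv) = 5.917×10⁸/(1.165 × 1.539×10⁸) = 3.300 kg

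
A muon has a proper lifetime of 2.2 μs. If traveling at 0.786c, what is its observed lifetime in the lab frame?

Proper lifetime τ₀ = 2.2 μs
γ = 1/√(1 - 0.786²) = 1.6175
τ = γτ₀ = 1.6175 × 2.2 μs = 3.559 μs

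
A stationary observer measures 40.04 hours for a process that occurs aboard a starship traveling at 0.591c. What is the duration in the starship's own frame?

Dilated time Δt = 40.04 hours
γ = 1/√(1 - 0.591²) = 1.2397
Δt₀ = Δt/γ = 40.04/1.2397 = 32.30 hours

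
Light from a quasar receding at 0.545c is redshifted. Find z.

β = 0.545
(1+β)/(1-β) = 1.545/0.455 = 3.3956
√(3.3956) = 1.8427
z = 1.8427 - 1 = 0.8427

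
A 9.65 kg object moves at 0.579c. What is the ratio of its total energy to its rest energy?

E = γmc², E₀ = mc²
E/E₀ = γ = 1/√(1 - 0.579²) = 1.227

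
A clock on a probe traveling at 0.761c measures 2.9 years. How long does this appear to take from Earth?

Proper time Δt₀ = 2.9 years
γ = 1/√(1 - 0.761²) = 1.5414
Δt = γΔt₀ = 1.5414 × 2.9 = 4.470 years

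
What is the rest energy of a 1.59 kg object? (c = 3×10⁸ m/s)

c² = (3×10⁸)² = 9.000×10¹⁶ m²/s²
E₀ = mc² = 1.59 × 9.000×10¹⁶ = 1.431×10¹⁷ J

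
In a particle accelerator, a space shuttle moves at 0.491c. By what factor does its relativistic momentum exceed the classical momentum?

p_rel = γmv, p_class = mv
Ratio = γ = 1/√(1 - 0.491²)
= 1/√(0.758919) = 1.148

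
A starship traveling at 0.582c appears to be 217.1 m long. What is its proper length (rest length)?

Contracted length L = 217.1 m
γ = 1/√(1 - 0.582²) = 1.230
L₀ = γL = 1.230 × 217.1 = 267.0 m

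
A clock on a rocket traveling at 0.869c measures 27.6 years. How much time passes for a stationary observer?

Proper time Δt₀ = 27.6 years
γ = 1/√(1 - 0.869²) = 2.021
Δt = γΔt₀ = 2.021 × 27.6 = 55.78 years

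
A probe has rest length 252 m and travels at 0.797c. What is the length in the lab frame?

Proper length L₀ = 252 m
γ = 1/√(1 - 0.797²) = 1.656
L = L₀/γ = 252/1.656 = 152.2 m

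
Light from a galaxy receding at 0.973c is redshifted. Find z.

β = 0.973
(1+β)/(1-β) = 1.973/0.027 = 73.07
√(73.07) = 8.548
z = 8.548 - 1 = 7.548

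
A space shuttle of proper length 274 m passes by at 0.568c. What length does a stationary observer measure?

Proper length L₀ = 274 m
γ = 1/√(1 - 0.568²) = 1.215
L = L₀/γ = 274/1.215 = 225.5 m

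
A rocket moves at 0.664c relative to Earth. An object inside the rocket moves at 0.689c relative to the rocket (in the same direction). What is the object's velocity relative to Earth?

u = (u' + v)/(1 + u'v/c²)
Numerator: 0.689 + 0.664 = 1.353
Denominator: 1 + 0.457496 = 1.457496
u = 1.353/1.457496 = 0.9283c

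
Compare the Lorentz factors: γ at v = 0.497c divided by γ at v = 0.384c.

γ₁ = 1/√(1 - 0.497²) = 1.152
γ₂ = 1/√(1 - 0.384²) = 1.083
γ₁/γ₂ = 1.152/1.083 = 1.064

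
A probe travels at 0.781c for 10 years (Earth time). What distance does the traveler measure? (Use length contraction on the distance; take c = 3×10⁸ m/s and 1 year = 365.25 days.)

Earth distance: d = v × t = 0.781c × 10 yr = 7.394×10¹⁶ m
γ = 1.601
d' = d/γ = 7.394×10¹⁶/1.601 = 4.618×10¹⁶ m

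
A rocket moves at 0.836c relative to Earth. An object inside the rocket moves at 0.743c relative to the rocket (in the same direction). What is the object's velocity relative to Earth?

u = (u' + v)/(1 + u'v/c²)
Numerator: 0.743 + 0.836 = 1.579
Denominator: 1 + 0.621148 = 1.621148
u = 1.579/1.621148 = 0.9740c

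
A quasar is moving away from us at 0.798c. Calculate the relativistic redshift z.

β = 0.798
(1+β)/(1-β) = 1.798/0.202 = 8.901
√(8.901) = 2.983
z = 2.983 - 1 = 1.983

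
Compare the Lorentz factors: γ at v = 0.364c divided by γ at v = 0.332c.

γ₁ = 1/√(1 - 0.364²) = 1.074
γ₂ = 1/√(1 - 0.332²) = 1.060
γ₁/γ₂ = 1.074/1.060 = 1.013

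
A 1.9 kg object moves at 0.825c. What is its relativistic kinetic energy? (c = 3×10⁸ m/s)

γ = 1/√(1 - 0.825²) = 1.7695
γ - 1 = 0.7695
KE = (γ-1)mc² = 0.7695 × 1.9 × (3×10⁸)² = 1.316×10¹⁷ J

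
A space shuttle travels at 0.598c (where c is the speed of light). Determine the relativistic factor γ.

v/c = 0.598, so (v/c)² = 0.357604
1 - (v/c)² = 0.642396
γ = 1/√(0.642396) = 1.248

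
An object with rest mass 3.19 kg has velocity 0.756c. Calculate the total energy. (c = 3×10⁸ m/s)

γ = 1/√(1 - 0.756²) = 1.5277
mc² = 3.19 × (3×10⁸)² = 2.871×10¹⁷ J
E = γmc² = 1.5277 × 2.871×10¹⁷ = 4.386×10¹⁷ J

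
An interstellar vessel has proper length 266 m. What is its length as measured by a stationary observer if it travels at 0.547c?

Proper length L₀ = 266 m
γ = 1/√(1 - 0.547²) = 1.1946
L = L₀/γ = 266/1.1946 = 222.7 m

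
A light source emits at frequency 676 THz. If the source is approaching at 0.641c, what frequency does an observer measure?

β = v/c = 0.641
(1+β)/(1-β) = 1.641/0.359 = 4.571
Doppler factor = √(4.571) = 2.138
f_obs = 676 × 2.138 = 1445 THz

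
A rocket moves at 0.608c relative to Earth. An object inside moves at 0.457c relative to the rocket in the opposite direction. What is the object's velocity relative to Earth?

Object's velocity in rocket frame is u' = -0.457c
u = (u' + v)/(1 + u'v/c²) = (v - 0.457)/(1 - 0.457·v/c²)
Numerator: 0.608 - 0.457 = 0.151
Denominator: 1 - 0.277856 = 0.722144
u = 0.151/0.722144 = 0.2091c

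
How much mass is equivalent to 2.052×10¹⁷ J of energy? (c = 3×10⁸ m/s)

From E = mc², we get m = E/c²
c² = (3×10⁸)² = 9×10¹⁶ m²/s²
m = 2.052×10¹⁷ / 9×10¹⁶ = 2.280 kg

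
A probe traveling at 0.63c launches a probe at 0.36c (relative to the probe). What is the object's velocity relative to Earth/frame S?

u = (u' + v)/(1 + u'v/c²)
Numerator: 0.36 + 0.63 = 0.99
Denominator: 1 + 0.2268 = 1.2268
u = 0.99/1.2268 = 0.8070c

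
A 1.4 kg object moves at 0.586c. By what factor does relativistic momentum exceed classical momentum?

p_rel = γmv, p_class = mv
Ratio = γ = 1/√(1 - 0.586²) = 1.234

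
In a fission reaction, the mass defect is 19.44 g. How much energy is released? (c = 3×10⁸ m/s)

Convert mass defect: Δm = 19.44 g = 0.01944 kg
E = Δm·c² = 0.01944 × (3×10⁸)²
= 0.01944 × 9×10¹⁶ = 1.750×10¹⁵ J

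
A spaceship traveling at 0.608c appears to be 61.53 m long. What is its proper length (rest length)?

Contracted length L = 61.53 m
γ = 1/√(1 - 0.608²) = 1.2595
L₀ = γL = 1.2595 × 61.53 = 77.50 m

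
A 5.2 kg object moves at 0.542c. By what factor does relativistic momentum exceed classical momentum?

p_rel = γmv, p_class = mv
Ratio = γ = 1/√(1 - 0.542²) = 1.190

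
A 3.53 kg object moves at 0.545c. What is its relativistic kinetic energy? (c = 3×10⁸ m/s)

γ = 1/√(1 - 0.545²) = 1.1927
γ - 1 = 0.1927
KE = (γ-1)mc² = 0.1927 × 3.53 × (3×10⁸)² = 6.122×10¹⁶ J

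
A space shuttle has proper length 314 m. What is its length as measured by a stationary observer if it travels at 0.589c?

Proper length L₀ = 314 m
γ = 1/√(1 - 0.589²) = 1.237
L = L₀/γ = 314/1.237 = 253.8 m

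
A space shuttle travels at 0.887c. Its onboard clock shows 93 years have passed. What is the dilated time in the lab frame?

Proper time Δt₀ = 93 years
γ = 1/√(1 - 0.887²) = 2.166
Δt = γΔt₀ = 2.166 × 93 = 201.4 years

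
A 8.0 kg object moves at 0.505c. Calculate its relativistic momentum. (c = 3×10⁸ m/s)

γ = 1/√(1 - 0.505²) = 1.1586
v = 0.505 × 3×10⁸ = 1.515×10⁸ m/s
p = γmv = 1.1586 × 8.0 × 1.515×10⁸ = 1.404×10⁹ kg·m/s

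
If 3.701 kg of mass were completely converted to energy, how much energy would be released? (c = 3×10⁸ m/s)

Using E = mc²:
c² = (3×10⁸)² = 9×10¹⁶ m²/s²
E = 3.701 × 9×10¹⁶ = 3.331×10¹⁷ J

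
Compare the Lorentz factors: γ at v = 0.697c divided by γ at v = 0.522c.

γ₁ = 1/√(1 - 0.697²) = 1.39456
γ₂ = 1/√(1 - 0.522²) = 1.17241
γ₁/γ₂ = 1.39456/1.17241 = 1.189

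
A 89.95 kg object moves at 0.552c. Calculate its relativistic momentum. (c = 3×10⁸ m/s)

γ = 1/√(1 - 0.552²) = 1.199
v = 0.552 × 3×10⁸ = 1.656×10⁸ m/s
p = γmv = 1.199 × 89.95 × 1.656×10⁸ = 1.786×10¹⁰ kg·m/s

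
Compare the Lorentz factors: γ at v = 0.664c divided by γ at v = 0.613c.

γ₁ = 1/√(1 - 0.664²) = 1.3374
γ₂ = 1/√(1 - 0.613²) = 1.2657
γ₁/γ₂ = 1.3374/1.2657 = 1.057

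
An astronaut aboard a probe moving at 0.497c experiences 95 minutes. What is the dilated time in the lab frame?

Proper time Δt₀ = 95 minutes
γ = 1/√(1 - 0.497²) = 1.1524
Δt = γΔt₀ = 1.1524 × 95 = 109.5 minutes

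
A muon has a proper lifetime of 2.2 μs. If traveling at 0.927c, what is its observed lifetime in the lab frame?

Proper lifetime τ₀ = 2.2 μs
γ = 1/√(1 - 0.927²) = 2.6662
τ = γτ₀ = 2.6662 × 2.2 μs = 5.866 μs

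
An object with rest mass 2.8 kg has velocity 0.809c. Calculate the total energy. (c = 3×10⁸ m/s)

γ = 1/√(1 - 0.809²) = 1.701
mc² = 2.8 × (3×10⁸)² = 2.520×10¹⁷ J
E = γmc² = 1.701 × 2.520×10¹⁷ = 4.287×10¹⁷ J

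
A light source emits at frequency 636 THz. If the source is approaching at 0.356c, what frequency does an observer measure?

β = v/c = 0.356
(1+β)/(1-β) = 1.356/0.644 = 2.1056
Doppler factor = √(2.1056) = 1.4511
f_obs = 636 × 1.4511 = 922.9 THz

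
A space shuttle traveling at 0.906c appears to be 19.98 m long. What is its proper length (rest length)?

Contracted length L = 19.98 m
γ = 1/√(1 - 0.906²) = 2.3625
L₀ = γL = 2.3625 × 19.98 = 47.20 m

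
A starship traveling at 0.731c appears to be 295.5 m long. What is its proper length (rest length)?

Contracted length L = 295.5 m
γ = 1/√(1 - 0.731²) = 1.46546
L₀ = γL = 1.46546 × 295.5 = 433.0 m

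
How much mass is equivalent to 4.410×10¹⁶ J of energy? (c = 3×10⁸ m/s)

From E = mc², we get m = E/c²
c² = (3×10⁸)² = 9×10¹⁶ m²/s²
m = 4.410×10¹⁶ / 9×10¹⁶ = 0.4900 kg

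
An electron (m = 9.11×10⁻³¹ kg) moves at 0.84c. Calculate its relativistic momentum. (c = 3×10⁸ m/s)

γ = 1/√(1 - 0.84²) = 1.843
v = 0.84 × 3×10⁸ = 2.520×10⁸ m/s
p = γmv = 1.843 × 9.11×10⁻³¹ × 2.520×10⁸ = 4.231×10⁻²² kg·m/s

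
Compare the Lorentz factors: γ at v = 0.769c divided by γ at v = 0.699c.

γ₁ = 1/√(1 - 0.769²) = 1.564
γ₂ = 1/√(1 - 0.699²) = 1.398
γ₁/γ₂ = 1.564/1.398 = 1.119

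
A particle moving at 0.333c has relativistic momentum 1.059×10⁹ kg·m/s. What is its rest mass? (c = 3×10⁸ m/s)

γ = 1/√(1 - 0.333²) = 1.0605
v = 0.333 × 3×10⁸ = 9.990×10⁷ m/s
m = p/(γv) = 1.059×10⁹/(1.0605 × 9.990×10⁷) = 9.996 kg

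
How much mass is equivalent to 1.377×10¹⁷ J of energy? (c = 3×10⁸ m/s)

From E = mc², we get m = E/c²
c² = (3×10⁸)² = 9×10¹⁶ m²/s²
m = 1.377×10¹⁷ / 9×10¹⁶ = 1.530 kg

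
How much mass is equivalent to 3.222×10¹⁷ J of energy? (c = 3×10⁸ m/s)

From E = mc², we get m = E/c²
c² = (3×10⁸)² = 9×10¹⁶ m²/s²
m = 3.222×10¹⁷ / 9×10¹⁶ = 3.580 kg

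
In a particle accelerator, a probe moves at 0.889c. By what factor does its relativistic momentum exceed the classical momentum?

p_rel = γmv, p_class = mv
Ratio = γ = 1/√(1 - 0.889²)
= 1/√(0.209679) = 2.184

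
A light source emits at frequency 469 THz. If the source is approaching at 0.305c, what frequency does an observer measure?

β = v/c = 0.305
(1+β)/(1-β) = 1.305/0.695 = 1.8777
Doppler factor = √(1.8777) = 1.3703
f_obs = 469 × 1.3703 = 642.7 THz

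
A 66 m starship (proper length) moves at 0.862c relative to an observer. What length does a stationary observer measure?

Proper length L₀ = 66 m
γ = 1/√(1 - 0.862²) = 1.9727
L = L₀/γ = 66/1.9727 = 33.46 m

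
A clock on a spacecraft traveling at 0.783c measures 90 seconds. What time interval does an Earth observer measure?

Proper time Δt₀ = 90 seconds
γ = 1/√(1 - 0.783²) = 1.608
Δt = γΔt₀ = 1.608 × 90 = 144.7 seconds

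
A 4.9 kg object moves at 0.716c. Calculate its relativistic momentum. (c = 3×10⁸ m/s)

γ = 1/√(1 - 0.716²) = 1.4325
v = 0.716 × 3×10⁸ = 2.148×10⁸ m/s
p = γmv = 1.4325 × 4.9 × 2.148×10⁸ = 1.508×10⁹ kg·m/s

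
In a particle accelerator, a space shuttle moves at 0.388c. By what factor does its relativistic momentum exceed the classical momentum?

p_rel = γmv, p_class = mv
Ratio = γ = 1/√(1 - 0.388²)
= 1/√(0.849456) = 1.085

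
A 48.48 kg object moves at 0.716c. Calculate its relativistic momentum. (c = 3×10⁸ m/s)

γ = 1/√(1 - 0.716²) = 1.4325
v = 0.716 × 3×10⁸ = 2.148×10⁸ m/s
p = γmv = 1.4325 × 48.48 × 2.148×10⁸ = 1.492×10¹⁰ kg·m/s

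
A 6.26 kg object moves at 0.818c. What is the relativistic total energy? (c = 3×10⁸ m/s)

γ = 1/√(1 - 0.818²) = 1.7385
mc² = 6.26 × (3×10⁸)² = 5.634×10¹⁷ J
E = γmc² = 1.7385 × 5.634×10¹⁷ = 9.795×10¹⁷ J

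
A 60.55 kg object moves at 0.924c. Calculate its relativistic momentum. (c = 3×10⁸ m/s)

γ = 1/√(1 - 0.924²) = 2.615
v = 0.924 × 3×10⁸ = 2.772×10⁸ m/s
p = γmv = 2.615 × 60.55 × 2.772×10⁸ = 4.389×10¹⁰ kg·m/s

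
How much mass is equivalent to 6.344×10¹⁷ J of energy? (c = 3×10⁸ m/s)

From E = mc², we get m = E/c²
c² = (3×10⁸)² = 9×10¹⁶ m²/s²
m = 6.344×10¹⁷ / 9×10¹⁶ = 7.049 kg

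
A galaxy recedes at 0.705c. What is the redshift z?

β = 0.705
(1+β)/(1-β) = 1.705/0.295 = 5.780
√(5.780) = 2.404
z = 2.404 - 1 = 1.404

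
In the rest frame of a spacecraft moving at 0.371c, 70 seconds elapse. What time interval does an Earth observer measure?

Proper time Δt₀ = 70 seconds
γ = 1/√(1 - 0.371²) = 1.0769
Δt = γΔt₀ = 1.0769 × 70 = 75.38 seconds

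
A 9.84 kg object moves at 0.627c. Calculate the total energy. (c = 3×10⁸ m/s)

γ = 1/√(1 - 0.627²) = 1.284
mc² = 9.84 × (3×10⁸)² = 8.856×10¹⁷ J
E = γmc² = 1.284 × 8.856×10¹⁷ = 1.137×10¹⁸ J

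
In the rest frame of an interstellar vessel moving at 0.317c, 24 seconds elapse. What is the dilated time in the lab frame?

Proper time Δt₀ = 24 seconds
γ = 1/√(1 - 0.317²) = 1.0544
Δt = γΔt₀ = 1.0544 × 24 = 25.31 seconds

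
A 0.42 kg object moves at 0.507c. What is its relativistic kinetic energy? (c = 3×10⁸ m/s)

γ = 1/√(1 - 0.507²) = 1.16017
γ - 1 = 0.16017
KE = (γ-1)mc² = 0.16017 × 0.42 × (3×10⁸)² = 6.054×10¹⁵ J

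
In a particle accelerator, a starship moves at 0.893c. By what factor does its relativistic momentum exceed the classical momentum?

p_rel = γmv, p_class = mv
Ratio = γ = 1/√(1 - 0.893²)
= 1/√(0.202551) = 2.222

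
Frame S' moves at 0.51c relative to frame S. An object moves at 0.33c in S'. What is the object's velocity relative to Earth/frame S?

u = (u' + v)/(1 + u'v/c²)
Numerator: 0.33 + 0.51 = 0.84
Denominator: 1 + 0.1683 = 1.1683
u = 0.84/1.1683 = 0.7190c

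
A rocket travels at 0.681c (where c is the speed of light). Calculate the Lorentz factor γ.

v/c = 0.681, so (v/c)² = 0.463761
1 - (v/c)² = 0.536239
γ = 1/√(0.536239) = 1.366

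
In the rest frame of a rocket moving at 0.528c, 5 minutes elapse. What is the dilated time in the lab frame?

Proper time Δt₀ = 5 minutes
γ = 1/√(1 - 0.528²) = 1.1775
Δt = γΔt₀ = 1.1775 × 5 = 5.888 minutes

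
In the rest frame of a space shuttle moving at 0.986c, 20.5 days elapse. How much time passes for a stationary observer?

Proper time Δt₀ = 20.5 days
γ = 1/√(1 - 0.986²) = 5.997
Δt = γΔt₀ = 5.997 × 20.5 = 122.9 days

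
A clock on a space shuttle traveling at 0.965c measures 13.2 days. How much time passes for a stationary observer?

Proper time Δt₀ = 13.2 days
γ = 1/√(1 - 0.965²) = 3.813
Δt = γΔt₀ = 3.813 × 13.2 = 50.33 days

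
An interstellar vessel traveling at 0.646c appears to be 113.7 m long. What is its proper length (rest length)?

Contracted length L = 113.7 m
γ = 1/√(1 - 0.646²) = 1.31004
L₀ = γL = 1.31004 × 113.7 = 149.0 m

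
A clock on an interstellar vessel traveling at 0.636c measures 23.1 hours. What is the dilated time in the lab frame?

Proper time Δt₀ = 23.1 hours
γ = 1/√(1 - 0.636²) = 1.29586
Δt = γΔt₀ = 1.29586 × 23.1 = 29.93 hours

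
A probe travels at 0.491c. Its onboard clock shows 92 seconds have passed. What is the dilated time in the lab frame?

Proper time Δt₀ = 92 seconds
γ = 1/√(1 - 0.491²) = 1.148
Δt = γΔt₀ = 1.148 × 92 = 105.6 seconds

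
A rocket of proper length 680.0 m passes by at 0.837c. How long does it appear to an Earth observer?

Proper length L₀ = 680.0 m
γ = 1/√(1 - 0.837²) = 1.8275
L = L₀/γ = 680.0/1.8275 = 372.1 m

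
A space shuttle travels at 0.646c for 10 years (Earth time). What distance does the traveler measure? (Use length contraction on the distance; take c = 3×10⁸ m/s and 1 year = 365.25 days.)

Earth distance: d = v × t = 0.646c × 10 yr = 6.11586×10¹⁶ m
γ = 1.31004
d' = d/γ = 6.11586×10¹⁶/1.31004 = 4.668×10¹⁶ m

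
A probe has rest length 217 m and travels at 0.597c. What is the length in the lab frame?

Proper length L₀ = 217 m
γ = 1/√(1 - 0.597²) = 1.2465
L = L₀/γ = 217/1.2465 = 174.1 m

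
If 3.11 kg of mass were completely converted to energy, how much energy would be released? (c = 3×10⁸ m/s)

Using E = mc²:
c² = (3×10⁸)² = 9×10¹⁶ m²/s²
E = 3.11 × 9×10¹⁶ = 2.799×10¹⁷ J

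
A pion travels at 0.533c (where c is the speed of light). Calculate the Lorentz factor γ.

v/c = 0.533, so (v/c)² = 0.284089
1 - (v/c)² = 0.715911
γ = 1/√(0.715911) = 1.182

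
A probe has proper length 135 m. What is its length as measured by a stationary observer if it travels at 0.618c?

Proper length L₀ = 135 m
γ = 1/√(1 - 0.618²) = 1.272
L = L₀/γ = 135/1.272 = 106.1 m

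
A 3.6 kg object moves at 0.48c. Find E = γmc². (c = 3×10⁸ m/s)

γ = 1/√(1 - 0.48²) = 1.1399
mc² = 3.6 × (3×10⁸)² = 3.240×10¹⁷ J
E = γmc² = 1.1399 × 3.240×10¹⁷ = 3.693×10¹⁷ J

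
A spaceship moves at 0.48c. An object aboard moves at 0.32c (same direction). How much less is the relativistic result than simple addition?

Classical: u' + v = 0.32 + 0.48 = 0.8c
Relativistic: u = (0.32 + 0.48)/(1 + 0.1536) = 0.8/1.1536 = 0.6935c
Difference: 0.8 - 0.6935 = 0.1065c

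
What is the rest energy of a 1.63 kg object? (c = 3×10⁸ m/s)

c² = (3×10⁸)² = 9.000×10¹⁶ m²/s²
E₀ = mc² = 1.63 × 9.000×10¹⁶ = 1.467×10¹⁷ J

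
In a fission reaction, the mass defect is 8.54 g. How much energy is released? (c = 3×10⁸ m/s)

Convert mass defect: Δm = 8.54 g = 0.00854 kg
E = Δm·c² = 0.00854 × (3×10⁸)²
= 0.00854 × 9×10¹⁶ = 7.686×10¹⁴ J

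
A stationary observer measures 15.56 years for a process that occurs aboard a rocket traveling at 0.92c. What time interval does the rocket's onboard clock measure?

Dilated time Δt = 15.56 years
γ = 1/√(1 - 0.92²) = 2.5516
Δt₀ = Δt/γ = 15.56/2.5516 = 6.098 years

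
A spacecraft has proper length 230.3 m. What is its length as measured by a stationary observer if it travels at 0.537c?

Proper length L₀ = 230.3 m
γ = 1/√(1 - 0.537²) = 1.185
L = L₀/γ = 230.3/1.185 = 194.3 m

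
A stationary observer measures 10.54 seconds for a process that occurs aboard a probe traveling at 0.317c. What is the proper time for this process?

Dilated time Δt = 10.54 seconds
γ = 1/√(1 - 0.317²) = 1.0544
Δt₀ = Δt/γ = 10.54/1.0544 = 9.996 seconds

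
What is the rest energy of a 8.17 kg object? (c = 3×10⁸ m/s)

c² = (3×10⁸)² = 9.000×10¹⁶ m²/s²
E₀ = mc² = 8.17 × 9.000×10¹⁶ = 7.353×10¹⁷ J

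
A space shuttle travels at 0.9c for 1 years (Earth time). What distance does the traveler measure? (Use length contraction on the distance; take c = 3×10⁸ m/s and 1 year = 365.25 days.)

Earth distance: d = v × t = 0.9c × 1 yr = 8.521×10¹⁵ m
γ = 2.294
d' = d/γ = 8.521×10¹⁵/2.294 = 3.714×10¹⁵ m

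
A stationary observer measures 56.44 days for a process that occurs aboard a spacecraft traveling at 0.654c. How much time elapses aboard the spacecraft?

Dilated time Δt = 56.44 days
γ = 1/√(1 - 0.654²) = 1.3219
Δt₀ = Δt/γ = 56.44/1.3219 = 42.70 days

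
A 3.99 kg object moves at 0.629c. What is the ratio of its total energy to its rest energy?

E = γmc², E₀ = mc²
E/E₀ = γ = 1/√(1 - 0.629²) = 1.286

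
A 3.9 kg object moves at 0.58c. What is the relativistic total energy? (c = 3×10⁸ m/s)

γ = 1/√(1 - 0.58²) = 1.2276
mc² = 3.9 × (3×10⁸)² = 3.510×10¹⁷ J
E = γmc² = 1.2276 × 3.510×10¹⁷ = 4.309×10¹⁷ J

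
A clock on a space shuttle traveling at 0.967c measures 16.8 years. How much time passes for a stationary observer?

Proper time Δt₀ = 16.8 years
γ = 1/√(1 - 0.967²) = 3.925
Δt = γΔt₀ = 3.925 × 16.8 = 65.94 years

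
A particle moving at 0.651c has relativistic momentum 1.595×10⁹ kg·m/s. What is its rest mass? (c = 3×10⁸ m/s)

γ = 1/√(1 - 0.651²) = 1.3174
v = 0.651 × 3×10⁸ = 1.953×10⁸ m/s
m = p/(γv) = 1.595×10⁹/(1.3174 × 1.953×10⁸) = 6.199 kg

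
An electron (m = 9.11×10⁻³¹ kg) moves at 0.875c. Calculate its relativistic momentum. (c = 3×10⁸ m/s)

γ = 1/√(1 - 0.875²) = 2.0656
v = 0.875 × 3×10⁸ = 2.625×10⁸ m/s
p = γmv = 2.0656 × 9.11×10⁻³¹ × 2.625×10⁸ = 4.940×10⁻²² kg·m/s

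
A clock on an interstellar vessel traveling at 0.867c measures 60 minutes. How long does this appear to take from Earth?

Proper time Δt₀ = 60 minutes
γ = 1/√(1 - 0.867²) = 2.007
Δt = γΔt₀ = 2.007 × 60 = 120.4 minutes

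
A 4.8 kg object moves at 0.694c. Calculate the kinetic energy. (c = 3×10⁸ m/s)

γ = 1/√(1 - 0.694²) = 1.3889
γ - 1 = 0.3889
KE = (γ-1)mc² = 0.3889 × 4.8 × (3×10⁸)² = 1.680×10¹⁷ J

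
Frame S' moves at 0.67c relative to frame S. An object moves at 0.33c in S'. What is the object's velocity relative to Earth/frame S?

u = (u' + v)/(1 + u'v/c²)
Numerator: 0.33 + 0.67 = 1
Denominator: 1 + 0.2211 = 1.2211
u = 1/1.2211 = 0.8189c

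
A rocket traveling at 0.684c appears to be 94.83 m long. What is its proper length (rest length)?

Contracted length L = 94.83 m
γ = 1/√(1 - 0.684²) = 1.371
L₀ = γL = 1.371 × 94.83 = 130.0 m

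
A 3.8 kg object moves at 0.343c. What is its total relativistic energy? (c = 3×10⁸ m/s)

γ = 1/√(1 - 0.343²) = 1.0646
mc² = 3.8 × (3×10⁸)² = 3.420×10¹⁷ J
E = γmc² = 1.0646 × 3.420×10¹⁷ = 3.641×10¹⁷ J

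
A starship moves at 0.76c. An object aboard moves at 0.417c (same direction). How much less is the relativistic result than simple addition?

Classical: u' + v = 0.417 + 0.76 = 1.177c
Relativistic: u = (0.417 + 0.76)/(1 + 0.31692) = 1.177/1.31692 = 0.8938c
Difference: 1.177 - 0.8938 = 0.2832c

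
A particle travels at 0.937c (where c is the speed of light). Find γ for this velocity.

v/c = 0.937, so (v/c)² = 0.877969
1 - (v/c)² = 0.122031
γ = 1/√(0.122031) = 2.863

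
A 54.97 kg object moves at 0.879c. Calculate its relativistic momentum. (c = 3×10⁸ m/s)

γ = 1/√(1 - 0.879²) = 2.097
v = 0.879 × 3×10⁸ = 2.637×10⁸ m/s
p = γmv = 2.097 × 54.97 × 2.637×10⁸ = 3.040×10¹⁰ kg·m/s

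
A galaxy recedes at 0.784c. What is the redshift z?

β = 0.784
(1+β)/(1-β) = 1.784/0.216 = 8.259
√(8.259) = 2.874
z = 2.874 - 1 = 1.874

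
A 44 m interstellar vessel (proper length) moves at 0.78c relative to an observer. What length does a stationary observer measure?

Proper length L₀ = 44 m
γ = 1/√(1 - 0.78²) = 1.598
L = L₀/γ = 44/1.598 = 27.53 m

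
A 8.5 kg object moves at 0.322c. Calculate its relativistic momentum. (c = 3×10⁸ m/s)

γ = 1/√(1 - 0.322²) = 1.0563
v = 0.322 × 3×10⁸ = 9.660×10⁷ m/s
p = γmv = 1.0563 × 8.5 × 9.660×10⁷ = 8.673×10⁸ kg·m/s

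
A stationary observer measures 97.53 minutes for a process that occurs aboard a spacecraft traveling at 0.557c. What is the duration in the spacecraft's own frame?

Dilated time Δt = 97.53 minutes
γ = 1/√(1 - 0.557²) = 1.204
Δt₀ = Δt/γ = 97.53/1.204 = 81.00 minutes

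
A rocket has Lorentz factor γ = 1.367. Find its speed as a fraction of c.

From γ = 1/√(1 - v²/c²):
1/γ² = 1/1.367² = 0.5351
v²/c² = 1 - 0.5351 = 0.4649
v/c = √(0.4649) = 0.6818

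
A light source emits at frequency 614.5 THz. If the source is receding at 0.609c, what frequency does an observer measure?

β = v/c = 0.609
(1-β)/(1+β) = 0.391/1.609 = 0.2430
Doppler factor = √(0.2430) = 0.4930
f_obs = 614.5 × 0.4930 = 302.9 THz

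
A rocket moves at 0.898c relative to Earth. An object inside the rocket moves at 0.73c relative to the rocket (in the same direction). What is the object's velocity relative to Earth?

u = (u' + v)/(1 + u'v/c²)
Numerator: 0.73 + 0.898 = 1.628
Denominator: 1 + 0.65554 = 1.65554
u = 1.628/1.65554 = 0.9834c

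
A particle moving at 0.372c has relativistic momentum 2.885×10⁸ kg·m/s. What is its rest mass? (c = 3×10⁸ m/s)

γ = 1/√(1 - 0.372²) = 1.077
v = 0.372 × 3×10⁸ = 1.116×10⁸ m/s
m = p/(γv) = 2.885×10⁸/(1.077 × 1.116×10⁸) = 2.400 kg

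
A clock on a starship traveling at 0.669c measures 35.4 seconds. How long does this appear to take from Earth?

Proper time Δt₀ = 35.4 seconds
γ = 1/√(1 - 0.669²) = 1.3454
Δt = γΔt₀ = 1.3454 × 35.4 = 47.63 seconds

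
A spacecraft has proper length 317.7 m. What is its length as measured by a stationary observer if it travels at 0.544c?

Proper length L₀ = 317.7 m
γ = 1/√(1 - 0.544²) = 1.1918
L = L₀/γ = 317.7/1.1918 = 266.6 m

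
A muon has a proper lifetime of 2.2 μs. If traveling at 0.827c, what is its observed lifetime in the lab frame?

Proper lifetime τ₀ = 2.2 μs
γ = 1/√(1 - 0.827²) = 1.7787
τ = γτ₀ = 1.7787 × 2.2 μs = 3.913 μs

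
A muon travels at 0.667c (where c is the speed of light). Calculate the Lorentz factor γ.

v/c = 0.667, so (v/c)² = 0.444889
1 - (v/c)² = 0.555111
γ = 1/√(0.555111) = 1.342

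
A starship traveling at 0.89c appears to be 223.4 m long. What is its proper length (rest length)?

Contracted length L = 223.4 m
γ = 1/√(1 - 0.89²) = 2.1932
L₀ = γL = 2.1932 × 223.4 = 490.0 m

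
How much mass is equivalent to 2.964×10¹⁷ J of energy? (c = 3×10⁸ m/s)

From E = mc², we get m = E/c²
c² = (3×10⁸)² = 9×10¹⁶ m²/s²
m = 2.964×10¹⁷ / 9×10¹⁶ = 3.293 kg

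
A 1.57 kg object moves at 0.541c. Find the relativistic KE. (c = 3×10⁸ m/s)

γ = 1/√(1 - 0.541²) = 1.189
γ - 1 = 0.1890
KE = (γ-1)mc² = 0.1890 × 1.57 × (3×10⁸)² = 2.671×10¹⁶ J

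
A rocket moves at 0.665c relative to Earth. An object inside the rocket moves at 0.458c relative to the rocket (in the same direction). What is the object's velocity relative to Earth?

u = (u' + v)/(1 + u'v/c²)
Numerator: 0.458 + 0.665 = 1.123
Denominator: 1 + 0.30457 = 1.30457
u = 1.123/1.30457 = 0.8608c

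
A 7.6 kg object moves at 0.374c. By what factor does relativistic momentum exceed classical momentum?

p_rel = γmv, p_class = mv
Ratio = γ = 1/√(1 - 0.374²) = 1.078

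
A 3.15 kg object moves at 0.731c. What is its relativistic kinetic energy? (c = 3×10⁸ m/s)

γ = 1/√(1 - 0.731²) = 1.4655
γ - 1 = 0.4655
KE = (γ-1)mc² = 0.4655 × 3.15 × (3×10⁸)² = 1.320×10¹⁷ J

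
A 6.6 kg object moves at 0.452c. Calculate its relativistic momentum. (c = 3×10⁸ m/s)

γ = 1/√(1 - 0.452²) = 1.121
v = 0.452 × 3×10⁸ = 1.356×10⁸ m/s
p = γmv = 1.121 × 6.6 × 1.356×10⁸ = 1.003×10⁹ kg·m/s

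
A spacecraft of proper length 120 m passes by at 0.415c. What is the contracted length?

Proper length L₀ = 120 m
γ = 1/√(1 - 0.415²) = 1.099
L = L₀/γ = 120/1.099 = 109.2 m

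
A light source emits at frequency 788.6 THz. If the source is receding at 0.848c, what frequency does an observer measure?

β = v/c = 0.848
(1-β)/(1+β) = 0.152/1.848 = 0.08225
Doppler factor = √(0.08225) = 0.2868
f_obs = 788.6 × 0.2868 = 226.2 THz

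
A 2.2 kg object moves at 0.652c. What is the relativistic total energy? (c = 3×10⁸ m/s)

γ = 1/√(1 - 0.652²) = 1.3189
mc² = 2.2 × (3×10⁸)² = 1.980×10¹⁷ J
E = γmc² = 1.3189 × 1.980×10¹⁷ = 2.611×10¹⁷ J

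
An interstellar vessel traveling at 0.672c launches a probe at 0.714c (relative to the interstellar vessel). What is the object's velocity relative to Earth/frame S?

u = (u' + v)/(1 + u'v/c²)
Numerator: 0.714 + 0.672 = 1.386
Denominator: 1 + 0.479808 = 1.479808
u = 1.386/1.479808 = 0.9366c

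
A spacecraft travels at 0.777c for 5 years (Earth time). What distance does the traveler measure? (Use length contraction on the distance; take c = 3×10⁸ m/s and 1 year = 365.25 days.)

Earth distance: d = v × t = 0.777c × 5 yr = 3.678×10¹⁶ m
γ = 1.589
d' = d/γ = 3.678×10¹⁶/1.589 = 2.315×10¹⁶ m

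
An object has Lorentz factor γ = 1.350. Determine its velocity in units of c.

From γ = 1/√(1 - v²/c²):
1/γ² = 1/1.350² = 0.5487
v²/c² = 1 - 0.5487 = 0.4513
v/c = √(0.4513) = 0.6718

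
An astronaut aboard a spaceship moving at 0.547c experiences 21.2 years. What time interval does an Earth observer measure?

Proper time Δt₀ = 21.2 years
γ = 1/√(1 - 0.547²) = 1.19455
Δt = γΔt₀ = 1.19455 × 21.2 = 25.32 years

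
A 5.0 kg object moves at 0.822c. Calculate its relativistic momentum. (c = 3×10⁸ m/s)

γ = 1/√(1 - 0.822²) = 1.756
v = 0.822 × 3×10⁸ = 2.466×10⁸ m/s
p = γmv = 1.756 × 5.0 × 2.466×10⁸ = 2.165×10⁹ kg·m/s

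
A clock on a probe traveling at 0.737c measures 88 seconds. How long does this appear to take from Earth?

Proper time Δt₀ = 88 seconds
γ = 1/√(1 - 0.737²) = 1.480
Δt = γΔt₀ = 1.480 × 88 = 130.2 seconds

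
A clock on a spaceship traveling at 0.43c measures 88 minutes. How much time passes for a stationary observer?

Proper time Δt₀ = 88 minutes
γ = 1/√(1 - 0.43²) = 1.1076
Δt = γΔt₀ = 1.1076 × 88 = 97.47 minutes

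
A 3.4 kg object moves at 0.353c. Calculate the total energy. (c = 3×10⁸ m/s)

γ = 1/√(1 - 0.353²) = 1.069
mc² = 3.4 × (3×10⁸)² = 3.060×10¹⁷ J
E = γmc² = 1.069 × 3.060×10¹⁷ = 3.271×10¹⁷ J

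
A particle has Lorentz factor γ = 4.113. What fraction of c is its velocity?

From γ = 1/√(1 - v²/c²):
1/γ² = 1/4.113² = 0.05911
v²/c² = 1 - 0.05911 = 0.9409
v/c = √(0.9409) = 0.9700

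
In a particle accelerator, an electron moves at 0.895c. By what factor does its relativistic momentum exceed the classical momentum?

p_rel = γmv, p_class = mv
Ratio = γ = 1/√(1 - 0.895²)
= 1/√(0.198975) = 2.242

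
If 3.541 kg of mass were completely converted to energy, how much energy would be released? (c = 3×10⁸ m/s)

Using E = mc²:
c² = (3×10⁸)² = 9×10¹⁶ m²/s²
E = 3.541 × 9×10¹⁶ = 3.187×10¹⁷ J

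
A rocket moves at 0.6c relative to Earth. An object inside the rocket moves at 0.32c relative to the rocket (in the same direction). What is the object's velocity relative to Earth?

u = (u' + v)/(1 + u'v/c²)
Numerator: 0.32 + 0.6 = 0.92
Denominator: 1 + 0.192 = 1.192
u = 0.92/1.192 = 0.7718c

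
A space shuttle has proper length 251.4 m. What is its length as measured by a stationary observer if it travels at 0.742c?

Proper length L₀ = 251.4 m
γ = 1/√(1 - 0.742²) = 1.492
L = L₀/γ = 251.4/1.492 = 168.5 m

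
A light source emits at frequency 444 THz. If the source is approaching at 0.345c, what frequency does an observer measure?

β = v/c = 0.345
(1+β)/(1-β) = 1.345/0.655 = 2.05344
Doppler factor = √(2.05344) = 1.43298
f_obs = 444 × 1.43298 = 636.2 THz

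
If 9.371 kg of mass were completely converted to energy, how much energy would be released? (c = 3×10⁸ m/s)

Using E = mc²:
c² = (3×10⁸)² = 9×10¹⁶ m²/s²
E = 9.371 × 9×10¹⁶ = 8.434×10¹⁷ J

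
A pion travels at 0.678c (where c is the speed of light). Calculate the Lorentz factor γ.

v/c = 0.678, so (v/c)² = 0.459684
1 - (v/c)² = 0.540316
γ = 1/√(0.540316) = 1.360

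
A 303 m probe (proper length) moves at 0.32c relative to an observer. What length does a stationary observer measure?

Proper length L₀ = 303 m
γ = 1/√(1 - 0.32²) = 1.0555
L = L₀/γ = 303/1.0555 = 287.1 m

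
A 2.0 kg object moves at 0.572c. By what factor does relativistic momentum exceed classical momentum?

p_rel = γmv, p_class = mv
Ratio = γ = 1/√(1 - 0.572²) = 1.219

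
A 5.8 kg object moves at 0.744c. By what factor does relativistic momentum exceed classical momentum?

p_rel = γmv, p_class = mv
Ratio = γ = 1/√(1 - 0.744²) = 1.497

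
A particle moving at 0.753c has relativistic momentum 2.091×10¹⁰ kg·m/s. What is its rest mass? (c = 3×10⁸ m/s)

γ = 1/√(1 - 0.753²) = 1.5197
v = 0.753 × 3×10⁸ = 2.259×10⁸ m/s
m = p/(γv) = 2.091×10¹⁰/(1.5197 × 2.259×10⁸) = 60.91 kg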